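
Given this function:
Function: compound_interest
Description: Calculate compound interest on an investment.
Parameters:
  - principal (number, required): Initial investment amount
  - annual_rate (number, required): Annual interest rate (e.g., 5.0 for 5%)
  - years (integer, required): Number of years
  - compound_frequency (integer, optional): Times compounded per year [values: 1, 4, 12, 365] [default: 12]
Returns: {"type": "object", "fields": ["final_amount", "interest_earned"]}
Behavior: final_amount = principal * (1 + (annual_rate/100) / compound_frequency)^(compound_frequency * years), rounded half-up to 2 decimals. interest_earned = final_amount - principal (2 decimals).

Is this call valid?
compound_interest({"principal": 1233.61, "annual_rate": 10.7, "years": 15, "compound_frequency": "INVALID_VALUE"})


Checking parameter values...
Parameter 'compound_frequency' has value 'INVALID_VALUE' not in allowed: 1, 4, 12, 365
Invalid - 'compound_frequency' must be one of 1, 4, 12, 365


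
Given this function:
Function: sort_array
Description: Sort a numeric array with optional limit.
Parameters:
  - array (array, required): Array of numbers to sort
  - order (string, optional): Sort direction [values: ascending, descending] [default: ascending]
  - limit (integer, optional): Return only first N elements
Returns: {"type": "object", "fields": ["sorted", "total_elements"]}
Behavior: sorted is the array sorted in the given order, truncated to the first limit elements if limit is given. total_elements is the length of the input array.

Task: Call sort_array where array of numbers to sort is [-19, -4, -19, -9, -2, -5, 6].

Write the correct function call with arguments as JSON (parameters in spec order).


Mapping each described value to its parameter name:
  'Array of numbers to sort' -> array = [-19, -4, -19, -9, -2, -5, 6]
sort_array({"array": [-19, -4, -19, -9, -2, -5, 6]})


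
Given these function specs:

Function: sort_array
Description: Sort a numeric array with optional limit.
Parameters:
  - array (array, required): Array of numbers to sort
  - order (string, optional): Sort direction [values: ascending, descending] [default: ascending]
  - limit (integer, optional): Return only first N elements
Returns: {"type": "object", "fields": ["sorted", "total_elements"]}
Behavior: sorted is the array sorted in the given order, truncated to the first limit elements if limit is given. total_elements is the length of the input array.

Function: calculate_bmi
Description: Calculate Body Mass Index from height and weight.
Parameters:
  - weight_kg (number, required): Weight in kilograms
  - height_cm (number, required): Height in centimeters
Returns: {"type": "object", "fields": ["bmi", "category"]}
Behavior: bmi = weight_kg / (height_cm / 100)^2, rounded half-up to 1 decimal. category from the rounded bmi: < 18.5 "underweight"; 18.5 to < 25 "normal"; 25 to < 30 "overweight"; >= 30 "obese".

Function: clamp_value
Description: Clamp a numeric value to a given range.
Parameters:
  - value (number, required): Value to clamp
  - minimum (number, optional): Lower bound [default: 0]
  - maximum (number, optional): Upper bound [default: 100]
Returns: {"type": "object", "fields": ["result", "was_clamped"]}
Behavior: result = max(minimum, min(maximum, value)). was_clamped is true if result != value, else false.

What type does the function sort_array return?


The sort_array spec declares Returns: {"type": "object", "fields": ["sorted", "total_elements"]}
Type:
object


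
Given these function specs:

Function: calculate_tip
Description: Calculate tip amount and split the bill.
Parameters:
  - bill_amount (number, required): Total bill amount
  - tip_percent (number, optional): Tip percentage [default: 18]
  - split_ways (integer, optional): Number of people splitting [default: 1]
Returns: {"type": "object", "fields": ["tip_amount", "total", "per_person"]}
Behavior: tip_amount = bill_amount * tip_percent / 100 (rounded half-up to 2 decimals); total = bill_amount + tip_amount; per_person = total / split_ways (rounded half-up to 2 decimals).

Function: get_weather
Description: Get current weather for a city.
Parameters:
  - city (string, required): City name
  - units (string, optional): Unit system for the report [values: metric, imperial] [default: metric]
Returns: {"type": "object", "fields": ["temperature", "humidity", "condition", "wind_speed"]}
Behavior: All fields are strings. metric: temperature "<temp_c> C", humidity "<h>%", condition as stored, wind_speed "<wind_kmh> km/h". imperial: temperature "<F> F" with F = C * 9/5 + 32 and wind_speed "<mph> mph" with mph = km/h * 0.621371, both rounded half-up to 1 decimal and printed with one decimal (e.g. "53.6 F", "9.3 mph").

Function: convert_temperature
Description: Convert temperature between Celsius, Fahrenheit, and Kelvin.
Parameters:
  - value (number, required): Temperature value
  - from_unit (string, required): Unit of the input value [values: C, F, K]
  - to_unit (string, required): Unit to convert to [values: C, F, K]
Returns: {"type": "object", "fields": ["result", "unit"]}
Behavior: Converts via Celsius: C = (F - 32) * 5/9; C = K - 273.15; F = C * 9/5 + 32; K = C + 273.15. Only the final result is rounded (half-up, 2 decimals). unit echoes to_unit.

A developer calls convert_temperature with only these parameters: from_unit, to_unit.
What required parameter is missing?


Required parameters: value, from_unit, to_unit
Provided: from_unit, to_unit
Missing: value
value


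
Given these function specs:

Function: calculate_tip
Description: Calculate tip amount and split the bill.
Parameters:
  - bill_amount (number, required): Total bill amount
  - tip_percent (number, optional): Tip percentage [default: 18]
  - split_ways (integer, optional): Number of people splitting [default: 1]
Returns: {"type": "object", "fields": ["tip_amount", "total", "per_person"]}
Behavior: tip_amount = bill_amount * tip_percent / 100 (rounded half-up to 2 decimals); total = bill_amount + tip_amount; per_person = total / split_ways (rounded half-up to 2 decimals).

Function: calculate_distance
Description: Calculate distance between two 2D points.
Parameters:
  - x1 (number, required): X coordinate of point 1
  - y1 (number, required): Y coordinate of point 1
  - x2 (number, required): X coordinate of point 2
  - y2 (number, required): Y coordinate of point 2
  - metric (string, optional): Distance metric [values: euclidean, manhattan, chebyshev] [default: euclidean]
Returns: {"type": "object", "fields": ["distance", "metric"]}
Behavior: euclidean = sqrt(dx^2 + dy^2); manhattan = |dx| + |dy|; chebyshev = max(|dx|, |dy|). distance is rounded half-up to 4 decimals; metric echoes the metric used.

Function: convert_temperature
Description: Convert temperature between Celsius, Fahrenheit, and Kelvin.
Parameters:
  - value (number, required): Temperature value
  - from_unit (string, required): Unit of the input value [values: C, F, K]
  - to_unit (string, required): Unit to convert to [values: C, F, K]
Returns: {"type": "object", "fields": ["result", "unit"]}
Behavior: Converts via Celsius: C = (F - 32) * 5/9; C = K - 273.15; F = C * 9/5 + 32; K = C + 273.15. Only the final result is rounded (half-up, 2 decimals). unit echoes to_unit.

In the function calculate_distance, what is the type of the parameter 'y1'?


The calculate_distance spec declares:
  - y1 (number, required): Y coordinate of point 1
Type:
number


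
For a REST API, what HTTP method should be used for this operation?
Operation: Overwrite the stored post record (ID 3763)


GET = read, POST = create, PUT = update/replace, DELETE = remove
This operation is an update/replace.
PUT


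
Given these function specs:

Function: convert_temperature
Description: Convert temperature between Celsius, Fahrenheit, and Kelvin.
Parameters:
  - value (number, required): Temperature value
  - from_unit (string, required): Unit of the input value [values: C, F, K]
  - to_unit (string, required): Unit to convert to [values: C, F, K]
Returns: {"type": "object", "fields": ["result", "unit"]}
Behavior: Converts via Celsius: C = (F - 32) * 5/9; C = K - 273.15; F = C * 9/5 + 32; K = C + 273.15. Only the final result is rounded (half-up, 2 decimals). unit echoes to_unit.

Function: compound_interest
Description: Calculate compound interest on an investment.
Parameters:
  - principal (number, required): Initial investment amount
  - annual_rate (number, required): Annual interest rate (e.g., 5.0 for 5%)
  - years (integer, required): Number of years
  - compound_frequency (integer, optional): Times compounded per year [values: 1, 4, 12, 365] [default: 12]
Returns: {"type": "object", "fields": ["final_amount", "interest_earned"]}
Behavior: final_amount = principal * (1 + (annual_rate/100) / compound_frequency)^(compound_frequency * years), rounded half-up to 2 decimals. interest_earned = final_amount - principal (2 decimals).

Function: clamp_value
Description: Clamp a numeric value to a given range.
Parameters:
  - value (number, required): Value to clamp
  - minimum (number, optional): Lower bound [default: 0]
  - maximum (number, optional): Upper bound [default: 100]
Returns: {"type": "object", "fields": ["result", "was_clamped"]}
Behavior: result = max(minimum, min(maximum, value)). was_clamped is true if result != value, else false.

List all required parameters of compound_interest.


Parameters of compound_interest and their required/optional flag:
  principal: required
  annual_rate: required
  years: required
  compound_frequency: optional
annual_rate, principal, years


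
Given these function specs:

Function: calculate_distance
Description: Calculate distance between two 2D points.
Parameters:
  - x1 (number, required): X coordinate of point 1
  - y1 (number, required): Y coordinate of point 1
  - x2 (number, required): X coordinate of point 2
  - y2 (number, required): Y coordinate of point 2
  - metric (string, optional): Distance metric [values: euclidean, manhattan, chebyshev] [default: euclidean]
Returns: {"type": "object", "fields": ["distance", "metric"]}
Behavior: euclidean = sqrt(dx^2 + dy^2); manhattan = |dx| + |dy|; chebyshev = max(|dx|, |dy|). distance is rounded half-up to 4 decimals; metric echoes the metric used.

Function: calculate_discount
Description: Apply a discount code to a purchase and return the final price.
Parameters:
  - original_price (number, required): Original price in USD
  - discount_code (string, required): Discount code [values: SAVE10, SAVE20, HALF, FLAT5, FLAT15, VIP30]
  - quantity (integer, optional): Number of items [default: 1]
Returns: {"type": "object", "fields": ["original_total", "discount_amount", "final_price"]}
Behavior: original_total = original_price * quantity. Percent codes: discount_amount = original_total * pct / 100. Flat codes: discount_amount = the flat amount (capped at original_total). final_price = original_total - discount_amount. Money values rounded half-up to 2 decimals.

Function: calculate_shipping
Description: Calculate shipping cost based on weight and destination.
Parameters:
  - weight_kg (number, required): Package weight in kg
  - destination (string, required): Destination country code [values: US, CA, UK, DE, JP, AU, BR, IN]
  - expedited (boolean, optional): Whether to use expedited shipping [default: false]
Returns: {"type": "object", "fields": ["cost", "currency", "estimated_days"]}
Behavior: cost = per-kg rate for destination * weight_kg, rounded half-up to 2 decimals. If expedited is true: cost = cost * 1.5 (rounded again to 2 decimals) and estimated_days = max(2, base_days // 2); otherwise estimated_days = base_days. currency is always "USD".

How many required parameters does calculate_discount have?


Parameters of calculate_discount: original_price (required), discount_code (required), quantity (optional)
Required count:
2


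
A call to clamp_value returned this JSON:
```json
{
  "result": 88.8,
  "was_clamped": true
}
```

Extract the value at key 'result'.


88.8


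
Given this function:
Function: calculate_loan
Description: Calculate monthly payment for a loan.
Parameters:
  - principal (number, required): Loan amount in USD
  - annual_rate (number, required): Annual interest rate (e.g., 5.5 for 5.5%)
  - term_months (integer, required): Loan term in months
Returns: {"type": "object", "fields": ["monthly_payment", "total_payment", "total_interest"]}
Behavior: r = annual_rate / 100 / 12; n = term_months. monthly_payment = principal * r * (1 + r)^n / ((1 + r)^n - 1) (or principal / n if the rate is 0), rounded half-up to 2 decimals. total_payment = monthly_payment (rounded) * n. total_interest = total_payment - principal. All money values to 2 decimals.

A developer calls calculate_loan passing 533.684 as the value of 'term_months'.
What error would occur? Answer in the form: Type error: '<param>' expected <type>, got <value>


Spec: 'term_months' is declared as integer; 533.684 is a non-integer number.
Type error: 'term_months' expected integer, got 533.684


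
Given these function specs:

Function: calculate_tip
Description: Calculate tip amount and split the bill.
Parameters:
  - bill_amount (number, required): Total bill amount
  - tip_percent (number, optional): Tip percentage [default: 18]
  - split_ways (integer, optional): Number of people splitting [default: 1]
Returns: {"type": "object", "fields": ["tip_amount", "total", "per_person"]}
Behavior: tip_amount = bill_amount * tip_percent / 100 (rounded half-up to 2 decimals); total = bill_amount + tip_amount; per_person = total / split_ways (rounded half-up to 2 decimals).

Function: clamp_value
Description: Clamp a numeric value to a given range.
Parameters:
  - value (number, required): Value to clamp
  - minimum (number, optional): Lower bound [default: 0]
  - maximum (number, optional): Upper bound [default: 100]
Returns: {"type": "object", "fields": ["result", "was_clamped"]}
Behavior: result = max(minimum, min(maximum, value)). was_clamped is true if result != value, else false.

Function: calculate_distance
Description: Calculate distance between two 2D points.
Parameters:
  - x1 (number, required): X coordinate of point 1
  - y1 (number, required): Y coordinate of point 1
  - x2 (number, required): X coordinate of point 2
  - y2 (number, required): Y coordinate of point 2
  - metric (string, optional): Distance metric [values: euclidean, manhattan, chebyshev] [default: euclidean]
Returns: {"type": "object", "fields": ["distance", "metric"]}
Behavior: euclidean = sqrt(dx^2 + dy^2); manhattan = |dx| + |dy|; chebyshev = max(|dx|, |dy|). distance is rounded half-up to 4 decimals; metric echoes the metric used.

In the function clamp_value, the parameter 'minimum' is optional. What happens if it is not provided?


The clamp_value spec declares:
  - minimum (number, optional): Lower bound [default: 0]
It defaults to 0


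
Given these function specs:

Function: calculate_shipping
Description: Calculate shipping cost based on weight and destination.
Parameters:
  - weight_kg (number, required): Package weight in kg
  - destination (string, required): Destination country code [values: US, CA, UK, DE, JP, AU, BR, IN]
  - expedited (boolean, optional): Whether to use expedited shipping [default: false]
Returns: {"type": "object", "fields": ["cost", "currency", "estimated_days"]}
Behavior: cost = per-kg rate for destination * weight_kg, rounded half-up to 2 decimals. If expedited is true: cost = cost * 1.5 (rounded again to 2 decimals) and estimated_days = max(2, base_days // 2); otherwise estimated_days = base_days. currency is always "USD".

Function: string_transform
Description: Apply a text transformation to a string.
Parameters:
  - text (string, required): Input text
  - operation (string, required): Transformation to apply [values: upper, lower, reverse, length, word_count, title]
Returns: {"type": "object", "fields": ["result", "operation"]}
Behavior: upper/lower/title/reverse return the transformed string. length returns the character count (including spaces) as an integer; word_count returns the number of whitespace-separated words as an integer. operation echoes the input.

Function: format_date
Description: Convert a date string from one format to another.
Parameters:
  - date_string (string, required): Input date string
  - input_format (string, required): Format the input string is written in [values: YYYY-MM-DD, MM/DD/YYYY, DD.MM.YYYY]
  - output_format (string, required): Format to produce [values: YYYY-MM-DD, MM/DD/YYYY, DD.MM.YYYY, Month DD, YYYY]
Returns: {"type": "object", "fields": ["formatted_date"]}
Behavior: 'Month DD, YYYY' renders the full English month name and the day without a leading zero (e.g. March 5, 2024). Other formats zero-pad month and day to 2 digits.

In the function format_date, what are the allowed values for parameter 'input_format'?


The format_date spec declares:
  - input_format (string, required): Format the input string is written in [values: YYYY-MM-DD, MM/DD/YYYY, DD.MM.YYYY]
Allowed values:
YYYY-MM-DD, MM/DD/YYYY, DD.MM.YYYY


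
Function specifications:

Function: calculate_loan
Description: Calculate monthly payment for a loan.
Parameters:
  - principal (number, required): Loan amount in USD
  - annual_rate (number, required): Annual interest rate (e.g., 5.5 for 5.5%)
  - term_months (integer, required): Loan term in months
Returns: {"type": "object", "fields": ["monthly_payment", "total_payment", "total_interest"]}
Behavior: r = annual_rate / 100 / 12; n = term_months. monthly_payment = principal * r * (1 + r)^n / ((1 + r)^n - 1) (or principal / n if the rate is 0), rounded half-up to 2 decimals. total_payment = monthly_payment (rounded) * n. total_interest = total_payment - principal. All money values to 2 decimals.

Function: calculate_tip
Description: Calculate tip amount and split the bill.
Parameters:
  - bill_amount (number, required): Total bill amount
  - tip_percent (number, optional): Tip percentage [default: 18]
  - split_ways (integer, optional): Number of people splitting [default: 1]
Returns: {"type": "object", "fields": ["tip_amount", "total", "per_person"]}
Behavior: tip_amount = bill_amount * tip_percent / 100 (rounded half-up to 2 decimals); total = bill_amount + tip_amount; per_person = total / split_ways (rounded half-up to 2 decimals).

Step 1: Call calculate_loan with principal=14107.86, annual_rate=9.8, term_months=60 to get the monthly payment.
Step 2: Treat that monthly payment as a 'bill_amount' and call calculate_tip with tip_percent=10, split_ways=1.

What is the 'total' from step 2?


Step 1: calculate_loan(principal=14107.86, annual_rate=9.8, term_months=60)
  r = 9.8 / 100 / 12 = 0.008166666667 (keep full precision)
  (1 + r)^60 = 1.62907113
  monthly_payment = 14107.86 * 0.008166666667 * 1.62907113 / (1.62907113 - 1) = 298.363892 -> 298.36
  total_payment = 298.36 * 60 = 17901.60
  total_interest = 17901.60 - 14107.86 = 3793.74
  -> monthly_payment = 298.36
Step 2: calculate_tip(bill_amount=298.36, tip_percent=10, split_ways=1)
  tip_amount = 298.36 * 10/100 = 29.836 -> 29.84
  total = 298.36 + 29.84 = 328.20
  per_person = 328.20 / 1 = 328.2 -> 328.20
  -> total = 328.20
$328.20


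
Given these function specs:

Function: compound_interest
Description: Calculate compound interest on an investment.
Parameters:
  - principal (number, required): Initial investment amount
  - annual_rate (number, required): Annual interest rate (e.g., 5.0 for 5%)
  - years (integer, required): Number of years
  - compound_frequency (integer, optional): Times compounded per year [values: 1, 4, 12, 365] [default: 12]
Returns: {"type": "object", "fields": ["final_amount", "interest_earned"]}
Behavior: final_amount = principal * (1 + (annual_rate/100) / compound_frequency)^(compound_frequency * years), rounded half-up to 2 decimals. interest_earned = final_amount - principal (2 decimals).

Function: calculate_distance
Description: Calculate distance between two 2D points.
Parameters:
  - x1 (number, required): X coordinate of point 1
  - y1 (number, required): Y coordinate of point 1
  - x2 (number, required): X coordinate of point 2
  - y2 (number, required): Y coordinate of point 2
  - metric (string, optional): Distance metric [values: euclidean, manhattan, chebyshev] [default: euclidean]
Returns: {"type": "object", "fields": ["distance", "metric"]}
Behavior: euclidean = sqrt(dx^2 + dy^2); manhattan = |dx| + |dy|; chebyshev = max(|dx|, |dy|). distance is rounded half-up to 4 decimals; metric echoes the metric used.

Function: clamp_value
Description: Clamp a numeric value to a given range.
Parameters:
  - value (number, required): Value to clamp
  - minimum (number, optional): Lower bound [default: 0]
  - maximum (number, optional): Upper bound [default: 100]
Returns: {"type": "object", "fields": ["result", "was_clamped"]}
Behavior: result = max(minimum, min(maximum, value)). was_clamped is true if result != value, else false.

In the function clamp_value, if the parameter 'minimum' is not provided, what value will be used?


The clamp_value spec declares:
  - minimum (number, optional): Lower bound [default: 0]
Default:
0


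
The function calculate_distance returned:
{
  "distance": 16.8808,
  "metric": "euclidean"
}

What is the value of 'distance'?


16.8808


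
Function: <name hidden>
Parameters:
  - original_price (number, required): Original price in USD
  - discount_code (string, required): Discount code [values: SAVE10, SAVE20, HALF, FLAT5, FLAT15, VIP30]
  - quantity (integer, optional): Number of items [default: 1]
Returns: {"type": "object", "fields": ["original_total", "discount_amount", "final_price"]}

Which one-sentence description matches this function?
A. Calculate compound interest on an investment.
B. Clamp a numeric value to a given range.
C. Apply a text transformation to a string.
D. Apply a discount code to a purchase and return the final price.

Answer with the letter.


Parameters original_price, discount_code, quantity and return ["original_total", "discount_amount", "final_price"] fit: Apply a discount code to a purchase and return the final price.
D


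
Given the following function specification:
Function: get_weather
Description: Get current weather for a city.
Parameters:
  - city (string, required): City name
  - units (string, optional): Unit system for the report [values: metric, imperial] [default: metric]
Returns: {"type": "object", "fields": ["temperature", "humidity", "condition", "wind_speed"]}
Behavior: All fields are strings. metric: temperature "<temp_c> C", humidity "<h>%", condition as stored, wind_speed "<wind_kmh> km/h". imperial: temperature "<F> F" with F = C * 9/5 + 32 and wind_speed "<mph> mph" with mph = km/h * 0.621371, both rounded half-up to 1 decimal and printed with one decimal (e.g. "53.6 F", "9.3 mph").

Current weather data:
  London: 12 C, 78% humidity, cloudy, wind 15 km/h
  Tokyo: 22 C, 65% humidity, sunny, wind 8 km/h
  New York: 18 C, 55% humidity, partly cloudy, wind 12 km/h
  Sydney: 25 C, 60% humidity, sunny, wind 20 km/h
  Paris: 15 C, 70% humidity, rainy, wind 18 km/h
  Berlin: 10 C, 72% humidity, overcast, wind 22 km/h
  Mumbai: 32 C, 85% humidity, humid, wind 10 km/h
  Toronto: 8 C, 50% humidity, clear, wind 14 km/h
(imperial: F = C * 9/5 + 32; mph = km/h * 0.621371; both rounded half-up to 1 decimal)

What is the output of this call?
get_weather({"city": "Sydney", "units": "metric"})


Sydney record: 25 C, 60%, sunny, 20 km/h
metric: report values as stored ('<temp_c> C', '<humidity>%', '<wind_kmh> km/h')
Output:
{"temperature": "25 C", "humidity": "60%", "condition": "sunny", "wind_speed": "20 km/h"}


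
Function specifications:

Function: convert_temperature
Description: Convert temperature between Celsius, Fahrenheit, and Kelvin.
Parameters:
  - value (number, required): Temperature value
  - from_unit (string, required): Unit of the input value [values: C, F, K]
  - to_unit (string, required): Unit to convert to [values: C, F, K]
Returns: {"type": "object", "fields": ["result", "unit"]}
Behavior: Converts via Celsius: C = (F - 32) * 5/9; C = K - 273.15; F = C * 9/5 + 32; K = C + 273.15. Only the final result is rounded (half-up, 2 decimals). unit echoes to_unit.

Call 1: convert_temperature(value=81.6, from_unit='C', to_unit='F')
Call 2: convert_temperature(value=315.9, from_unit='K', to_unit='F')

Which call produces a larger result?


Call 1:
  Input already in C: 81.6
  To F: 81.6 * 9/5 + 32 = 178.88
  Round to 2 decimals: 178.88
  -> 178.88 F
Call 2:
  To C: 315.9 - 273.15 = 42.75
  To F: 42.75 * 9/5 + 32 = 108.95
  Round to 2 decimals: 108.95
  -> 108.95 F
Call 1 (178.88 F)


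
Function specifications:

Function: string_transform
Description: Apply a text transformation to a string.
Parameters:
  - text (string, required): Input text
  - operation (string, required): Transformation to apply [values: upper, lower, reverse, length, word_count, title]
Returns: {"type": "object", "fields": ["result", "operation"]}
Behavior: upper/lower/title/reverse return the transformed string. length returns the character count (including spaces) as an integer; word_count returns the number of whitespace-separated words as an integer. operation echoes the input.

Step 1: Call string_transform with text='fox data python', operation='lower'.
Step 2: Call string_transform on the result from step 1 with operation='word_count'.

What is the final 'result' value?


Step 1: string_transform(text='fox data python', operation='lower')
  -> result = 'fox data python'
Step 2: string_transform(text='fox data python', operation='word_count')
  words: fox, data, python -> 3
  -> result = 3
3


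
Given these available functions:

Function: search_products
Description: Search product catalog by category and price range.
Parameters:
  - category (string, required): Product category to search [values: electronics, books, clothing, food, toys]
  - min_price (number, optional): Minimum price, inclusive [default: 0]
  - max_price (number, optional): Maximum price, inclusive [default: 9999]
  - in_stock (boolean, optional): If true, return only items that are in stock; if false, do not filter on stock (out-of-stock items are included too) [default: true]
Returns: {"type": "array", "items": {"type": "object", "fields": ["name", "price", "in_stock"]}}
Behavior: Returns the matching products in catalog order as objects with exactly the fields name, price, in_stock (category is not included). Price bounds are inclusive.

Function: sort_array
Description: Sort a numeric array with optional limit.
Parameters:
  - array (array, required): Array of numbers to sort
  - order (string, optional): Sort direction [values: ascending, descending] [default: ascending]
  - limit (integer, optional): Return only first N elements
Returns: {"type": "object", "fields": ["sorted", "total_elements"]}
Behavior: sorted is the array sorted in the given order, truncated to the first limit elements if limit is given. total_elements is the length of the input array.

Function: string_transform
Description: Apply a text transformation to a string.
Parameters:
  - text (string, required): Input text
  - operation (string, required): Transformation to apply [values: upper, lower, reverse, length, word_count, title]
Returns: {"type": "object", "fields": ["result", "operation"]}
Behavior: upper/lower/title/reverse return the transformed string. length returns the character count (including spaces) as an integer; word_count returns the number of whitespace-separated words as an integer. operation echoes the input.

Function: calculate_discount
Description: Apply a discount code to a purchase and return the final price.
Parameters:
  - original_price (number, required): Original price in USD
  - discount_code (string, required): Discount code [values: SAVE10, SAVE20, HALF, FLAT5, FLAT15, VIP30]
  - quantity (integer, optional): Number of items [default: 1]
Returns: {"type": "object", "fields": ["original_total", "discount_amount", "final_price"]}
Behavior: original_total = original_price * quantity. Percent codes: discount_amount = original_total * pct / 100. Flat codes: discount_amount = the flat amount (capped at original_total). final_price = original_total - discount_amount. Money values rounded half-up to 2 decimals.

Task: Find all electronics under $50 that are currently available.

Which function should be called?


The task needs a function whose description is: Search product catalog by category and price range.
search_products


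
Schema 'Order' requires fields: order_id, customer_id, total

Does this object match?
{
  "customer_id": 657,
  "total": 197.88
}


Checking required fields...
Missing: order_id
Invalid - missing required field 'order_id'


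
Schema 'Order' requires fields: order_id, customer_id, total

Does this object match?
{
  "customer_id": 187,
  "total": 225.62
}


Checking required fields...
Missing: order_id
Invalid - missing required field 'order_id'


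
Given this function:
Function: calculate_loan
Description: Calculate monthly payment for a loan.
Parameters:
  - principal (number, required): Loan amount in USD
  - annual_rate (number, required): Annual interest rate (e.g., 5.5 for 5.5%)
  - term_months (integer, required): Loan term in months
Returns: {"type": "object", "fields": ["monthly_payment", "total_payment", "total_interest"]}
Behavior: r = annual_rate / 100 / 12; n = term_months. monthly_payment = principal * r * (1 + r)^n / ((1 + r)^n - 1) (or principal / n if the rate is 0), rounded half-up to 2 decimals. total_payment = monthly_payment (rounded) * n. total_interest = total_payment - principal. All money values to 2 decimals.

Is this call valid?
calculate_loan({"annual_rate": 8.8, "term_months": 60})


Checking required parameters...
Missing required parameter: principal
Invalid - missing required parameter 'principal'


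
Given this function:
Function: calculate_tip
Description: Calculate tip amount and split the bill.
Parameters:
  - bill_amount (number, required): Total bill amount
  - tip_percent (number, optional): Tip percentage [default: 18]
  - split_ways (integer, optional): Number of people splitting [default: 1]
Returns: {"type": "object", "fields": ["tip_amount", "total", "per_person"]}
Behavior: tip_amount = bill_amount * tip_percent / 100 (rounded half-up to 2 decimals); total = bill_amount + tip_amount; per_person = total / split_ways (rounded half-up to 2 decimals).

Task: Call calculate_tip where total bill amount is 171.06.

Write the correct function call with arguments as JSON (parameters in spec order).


Mapping each described value to its parameter name:
  'Total bill amount' -> bill_amount = 171.06
calculate_tip({"bill_amount": 171.06})


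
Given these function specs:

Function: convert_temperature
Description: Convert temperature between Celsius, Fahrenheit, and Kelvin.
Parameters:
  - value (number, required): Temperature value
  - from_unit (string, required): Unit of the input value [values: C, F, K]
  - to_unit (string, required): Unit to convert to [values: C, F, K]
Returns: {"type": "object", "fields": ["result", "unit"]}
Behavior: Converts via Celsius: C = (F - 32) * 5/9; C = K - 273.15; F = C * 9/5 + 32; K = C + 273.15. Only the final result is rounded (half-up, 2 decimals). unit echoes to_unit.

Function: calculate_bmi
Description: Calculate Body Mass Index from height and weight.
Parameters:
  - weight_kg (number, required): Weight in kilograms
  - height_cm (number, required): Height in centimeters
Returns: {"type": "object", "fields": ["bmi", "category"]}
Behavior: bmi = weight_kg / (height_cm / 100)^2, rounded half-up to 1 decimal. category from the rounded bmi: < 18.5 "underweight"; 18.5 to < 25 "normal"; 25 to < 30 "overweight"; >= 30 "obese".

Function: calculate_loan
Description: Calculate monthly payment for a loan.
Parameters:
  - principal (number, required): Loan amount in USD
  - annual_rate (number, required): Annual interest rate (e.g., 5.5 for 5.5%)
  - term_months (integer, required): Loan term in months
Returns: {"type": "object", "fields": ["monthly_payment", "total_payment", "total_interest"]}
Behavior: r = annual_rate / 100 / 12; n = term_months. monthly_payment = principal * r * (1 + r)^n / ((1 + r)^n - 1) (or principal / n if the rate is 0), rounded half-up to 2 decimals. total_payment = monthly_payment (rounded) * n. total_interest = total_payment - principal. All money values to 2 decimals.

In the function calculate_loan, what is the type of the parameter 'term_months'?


The calculate_loan spec declares:
  - term_months (integer, required): Loan term in months
Type:
integer


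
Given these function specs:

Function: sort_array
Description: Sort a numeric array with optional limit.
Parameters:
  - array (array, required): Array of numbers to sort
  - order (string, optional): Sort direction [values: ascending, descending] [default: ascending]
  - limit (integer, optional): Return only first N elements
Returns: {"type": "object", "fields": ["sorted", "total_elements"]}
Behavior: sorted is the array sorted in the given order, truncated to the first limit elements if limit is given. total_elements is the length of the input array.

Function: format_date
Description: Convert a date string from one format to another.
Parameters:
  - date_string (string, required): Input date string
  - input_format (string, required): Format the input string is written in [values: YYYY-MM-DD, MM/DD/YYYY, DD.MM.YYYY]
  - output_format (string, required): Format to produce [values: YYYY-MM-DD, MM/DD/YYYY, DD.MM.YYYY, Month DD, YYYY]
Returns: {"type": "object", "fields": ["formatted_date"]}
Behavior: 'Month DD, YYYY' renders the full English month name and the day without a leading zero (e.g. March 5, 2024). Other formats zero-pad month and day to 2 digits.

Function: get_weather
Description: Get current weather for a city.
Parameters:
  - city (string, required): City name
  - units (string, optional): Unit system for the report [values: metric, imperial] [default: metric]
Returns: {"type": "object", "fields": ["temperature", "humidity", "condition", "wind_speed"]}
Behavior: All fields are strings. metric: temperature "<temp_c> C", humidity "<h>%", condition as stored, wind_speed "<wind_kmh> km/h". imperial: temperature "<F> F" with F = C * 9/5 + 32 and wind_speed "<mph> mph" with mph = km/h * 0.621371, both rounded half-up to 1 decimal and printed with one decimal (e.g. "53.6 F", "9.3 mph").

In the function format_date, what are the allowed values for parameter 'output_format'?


The format_date spec declares:
  - output_format (string, required): Format to produce [values: YYYY-MM-DD, MM/DD/YYYY, DD.MM.YYYY, Month DD, YYYY]
Allowed values:
YYYY-MM-DD, MM/DD/YYYY, DD.MM.YYYY, Month DD, YYYY


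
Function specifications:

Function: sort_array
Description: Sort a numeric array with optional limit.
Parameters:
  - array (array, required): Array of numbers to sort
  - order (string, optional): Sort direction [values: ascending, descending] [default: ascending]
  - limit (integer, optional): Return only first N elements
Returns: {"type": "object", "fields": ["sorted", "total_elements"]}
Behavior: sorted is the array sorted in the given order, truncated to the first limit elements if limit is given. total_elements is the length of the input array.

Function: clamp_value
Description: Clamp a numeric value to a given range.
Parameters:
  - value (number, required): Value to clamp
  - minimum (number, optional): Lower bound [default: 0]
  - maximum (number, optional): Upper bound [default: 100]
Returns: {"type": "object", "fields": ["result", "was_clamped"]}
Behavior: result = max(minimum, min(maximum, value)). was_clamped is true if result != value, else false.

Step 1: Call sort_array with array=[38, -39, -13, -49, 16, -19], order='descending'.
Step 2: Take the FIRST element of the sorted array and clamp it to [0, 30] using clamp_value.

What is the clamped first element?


Step 1: sort_array(order=descending)
  sorted: [38, 16, -13, -19, -39, -49]
  -> first element = 38
Step 2: clamp_value(value=38, minimum=0, maximum=30)
  result = max(0, min(30, 38)) = max(0, 30) = 30
  was_clamped = (30 != 38) = true
  -> result = 30
30


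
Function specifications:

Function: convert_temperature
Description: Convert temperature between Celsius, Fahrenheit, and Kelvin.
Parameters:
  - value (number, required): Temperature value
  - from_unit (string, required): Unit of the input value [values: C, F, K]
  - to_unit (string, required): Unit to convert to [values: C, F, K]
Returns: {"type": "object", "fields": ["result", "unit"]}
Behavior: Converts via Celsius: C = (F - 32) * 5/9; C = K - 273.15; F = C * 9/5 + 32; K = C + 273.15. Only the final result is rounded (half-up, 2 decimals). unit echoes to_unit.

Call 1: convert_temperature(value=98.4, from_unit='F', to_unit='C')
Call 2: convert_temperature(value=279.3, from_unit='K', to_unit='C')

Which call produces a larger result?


Call 1:
  To C: (98.4 - 32) * 5/9 = 36.888889
  Target is C: 36.888889
  Round to 2 decimals: 36.89
  -> 36.89 C
Call 2:
  To C: 279.3 - 273.15 = 6.15
  Target is C: 6.15
  Round to 2 decimals: 6.15
  -> 6.15 C
Call 1 (36.89 C)


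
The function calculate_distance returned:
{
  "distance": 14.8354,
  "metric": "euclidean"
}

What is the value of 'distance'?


14.8354


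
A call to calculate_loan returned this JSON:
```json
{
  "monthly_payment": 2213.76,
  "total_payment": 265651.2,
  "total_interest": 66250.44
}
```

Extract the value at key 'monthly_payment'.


2213.76


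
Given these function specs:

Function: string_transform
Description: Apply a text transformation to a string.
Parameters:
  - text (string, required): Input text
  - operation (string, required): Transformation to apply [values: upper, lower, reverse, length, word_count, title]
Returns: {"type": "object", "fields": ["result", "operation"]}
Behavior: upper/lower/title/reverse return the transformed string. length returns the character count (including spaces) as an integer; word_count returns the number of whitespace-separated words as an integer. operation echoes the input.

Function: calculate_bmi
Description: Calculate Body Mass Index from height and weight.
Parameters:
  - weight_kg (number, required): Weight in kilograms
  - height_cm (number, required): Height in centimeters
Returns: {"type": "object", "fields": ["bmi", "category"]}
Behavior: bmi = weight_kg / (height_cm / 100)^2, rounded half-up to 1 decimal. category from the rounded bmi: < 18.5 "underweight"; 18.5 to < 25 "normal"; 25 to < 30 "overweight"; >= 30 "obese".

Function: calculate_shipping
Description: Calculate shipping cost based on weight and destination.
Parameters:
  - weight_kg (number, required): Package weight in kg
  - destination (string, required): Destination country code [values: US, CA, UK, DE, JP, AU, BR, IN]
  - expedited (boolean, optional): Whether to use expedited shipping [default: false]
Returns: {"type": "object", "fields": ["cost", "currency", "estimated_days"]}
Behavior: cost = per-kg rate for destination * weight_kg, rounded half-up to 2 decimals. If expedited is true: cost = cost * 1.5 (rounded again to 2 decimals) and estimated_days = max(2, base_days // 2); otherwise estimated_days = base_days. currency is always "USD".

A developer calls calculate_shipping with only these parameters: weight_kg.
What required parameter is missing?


Required parameters: weight_kg, destination
Provided: weight_kg
Missing: destination
destination


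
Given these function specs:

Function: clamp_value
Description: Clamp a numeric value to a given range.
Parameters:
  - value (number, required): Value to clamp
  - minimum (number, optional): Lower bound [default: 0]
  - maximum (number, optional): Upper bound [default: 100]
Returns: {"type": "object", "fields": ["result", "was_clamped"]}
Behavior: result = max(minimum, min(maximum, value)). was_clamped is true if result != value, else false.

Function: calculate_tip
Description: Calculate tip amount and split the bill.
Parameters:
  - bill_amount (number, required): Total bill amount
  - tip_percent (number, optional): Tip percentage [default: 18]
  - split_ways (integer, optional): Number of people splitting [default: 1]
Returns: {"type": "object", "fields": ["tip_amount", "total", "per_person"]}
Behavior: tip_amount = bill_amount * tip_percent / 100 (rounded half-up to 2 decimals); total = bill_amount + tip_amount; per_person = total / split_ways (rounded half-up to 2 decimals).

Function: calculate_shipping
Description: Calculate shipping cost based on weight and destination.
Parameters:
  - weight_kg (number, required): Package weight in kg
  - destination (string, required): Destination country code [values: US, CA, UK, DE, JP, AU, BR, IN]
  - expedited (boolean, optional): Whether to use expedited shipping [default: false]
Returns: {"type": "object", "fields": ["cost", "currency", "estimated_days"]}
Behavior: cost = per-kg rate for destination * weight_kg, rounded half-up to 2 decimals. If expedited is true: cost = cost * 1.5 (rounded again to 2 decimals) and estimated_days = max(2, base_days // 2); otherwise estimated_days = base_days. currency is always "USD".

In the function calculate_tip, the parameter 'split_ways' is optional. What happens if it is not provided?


The calculate_tip spec declares:
  - split_ways (integer, optional): Number of people splitting [default: 1]
It defaults to 1
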